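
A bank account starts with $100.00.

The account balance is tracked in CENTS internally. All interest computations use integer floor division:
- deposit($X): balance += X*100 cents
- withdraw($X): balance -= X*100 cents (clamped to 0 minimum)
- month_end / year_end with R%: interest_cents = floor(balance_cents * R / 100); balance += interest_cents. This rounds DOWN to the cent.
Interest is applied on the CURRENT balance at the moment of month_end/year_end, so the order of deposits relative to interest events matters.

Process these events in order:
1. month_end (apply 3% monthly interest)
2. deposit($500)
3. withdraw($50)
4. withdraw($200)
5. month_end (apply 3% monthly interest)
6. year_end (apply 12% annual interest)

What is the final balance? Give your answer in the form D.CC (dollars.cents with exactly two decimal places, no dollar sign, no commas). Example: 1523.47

Answer: 407.22

Derivation:
After 1 (month_end (apply 3% monthly interest)): balance=$103.00 total_interest=$3.00
After 2 (deposit($500)): balance=$603.00 total_interest=$3.00
After 3 (withdraw($50)): balance=$553.00 total_interest=$3.00
After 4 (withdraw($200)): balance=$353.00 total_interest=$3.00
After 5 (month_end (apply 3% monthly interest)): balance=$363.59 total_interest=$13.59
After 6 (year_end (apply 12% annual interest)): balance=$407.22 total_interest=$57.22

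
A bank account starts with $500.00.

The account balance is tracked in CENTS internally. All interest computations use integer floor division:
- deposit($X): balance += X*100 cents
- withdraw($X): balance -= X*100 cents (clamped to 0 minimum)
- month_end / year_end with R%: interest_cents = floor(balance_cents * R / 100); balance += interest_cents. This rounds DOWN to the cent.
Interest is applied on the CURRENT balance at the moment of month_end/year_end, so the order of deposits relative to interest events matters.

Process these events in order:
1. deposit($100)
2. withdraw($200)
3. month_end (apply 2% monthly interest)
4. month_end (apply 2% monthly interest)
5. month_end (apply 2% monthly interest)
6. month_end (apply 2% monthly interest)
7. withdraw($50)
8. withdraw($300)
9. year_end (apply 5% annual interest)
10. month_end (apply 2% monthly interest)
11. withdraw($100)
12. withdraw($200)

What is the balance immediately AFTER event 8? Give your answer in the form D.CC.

After 1 (deposit($100)): balance=$600.00 total_interest=$0.00
After 2 (withdraw($200)): balance=$400.00 total_interest=$0.00
After 3 (month_end (apply 2% monthly interest)): balance=$408.00 total_interest=$8.00
After 4 (month_end (apply 2% monthly interest)): balance=$416.16 total_interest=$16.16
After 5 (month_end (apply 2% monthly interest)): balance=$424.48 total_interest=$24.48
After 6 (month_end (apply 2% monthly interest)): balance=$432.96 total_interest=$32.96
After 7 (withdraw($50)): balance=$382.96 total_interest=$32.96
After 8 (withdraw($300)): balance=$82.96 total_interest=$32.96

Answer: 82.96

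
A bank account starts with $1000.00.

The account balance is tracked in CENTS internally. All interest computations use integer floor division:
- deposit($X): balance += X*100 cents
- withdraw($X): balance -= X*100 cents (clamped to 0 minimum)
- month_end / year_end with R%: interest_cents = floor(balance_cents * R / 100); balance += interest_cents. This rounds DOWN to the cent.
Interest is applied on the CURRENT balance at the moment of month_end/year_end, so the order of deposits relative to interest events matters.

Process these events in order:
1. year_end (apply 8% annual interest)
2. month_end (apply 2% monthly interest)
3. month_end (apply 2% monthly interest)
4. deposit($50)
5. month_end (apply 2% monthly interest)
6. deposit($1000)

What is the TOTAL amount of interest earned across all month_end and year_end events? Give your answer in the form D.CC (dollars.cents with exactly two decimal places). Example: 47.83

Answer: 147.10

Derivation:
After 1 (year_end (apply 8% annual interest)): balance=$1080.00 total_interest=$80.00
After 2 (month_end (apply 2% monthly interest)): balance=$1101.60 total_interest=$101.60
After 3 (month_end (apply 2% monthly interest)): balance=$1123.63 total_interest=$123.63
After 4 (deposit($50)): balance=$1173.63 total_interest=$123.63
After 5 (month_end (apply 2% monthly interest)): balance=$1197.10 total_interest=$147.10
After 6 (deposit($1000)): balance=$2197.10 total_interest=$147.10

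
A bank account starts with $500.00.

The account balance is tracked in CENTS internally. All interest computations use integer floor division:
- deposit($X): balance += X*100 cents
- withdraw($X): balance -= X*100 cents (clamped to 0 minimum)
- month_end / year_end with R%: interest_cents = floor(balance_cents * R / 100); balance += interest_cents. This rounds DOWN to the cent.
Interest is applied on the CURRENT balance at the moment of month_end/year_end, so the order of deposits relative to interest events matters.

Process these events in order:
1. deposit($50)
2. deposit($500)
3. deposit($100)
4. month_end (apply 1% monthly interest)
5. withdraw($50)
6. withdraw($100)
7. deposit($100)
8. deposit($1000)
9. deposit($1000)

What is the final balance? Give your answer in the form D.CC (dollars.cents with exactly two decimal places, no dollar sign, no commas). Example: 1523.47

Answer: 3111.50

Derivation:
After 1 (deposit($50)): balance=$550.00 total_interest=$0.00
After 2 (deposit($500)): balance=$1050.00 total_interest=$0.00
After 3 (deposit($100)): balance=$1150.00 total_interest=$0.00
After 4 (month_end (apply 1% monthly interest)): balance=$1161.50 total_interest=$11.50
After 5 (withdraw($50)): balance=$1111.50 total_interest=$11.50
After 6 (withdraw($100)): balance=$1011.50 total_interest=$11.50
After 7 (deposit($100)): balance=$1111.50 total_interest=$11.50
After 8 (deposit($1000)): balance=$2111.50 total_interest=$11.50
After 9 (deposit($1000)): balance=$3111.50 total_interest=$11.50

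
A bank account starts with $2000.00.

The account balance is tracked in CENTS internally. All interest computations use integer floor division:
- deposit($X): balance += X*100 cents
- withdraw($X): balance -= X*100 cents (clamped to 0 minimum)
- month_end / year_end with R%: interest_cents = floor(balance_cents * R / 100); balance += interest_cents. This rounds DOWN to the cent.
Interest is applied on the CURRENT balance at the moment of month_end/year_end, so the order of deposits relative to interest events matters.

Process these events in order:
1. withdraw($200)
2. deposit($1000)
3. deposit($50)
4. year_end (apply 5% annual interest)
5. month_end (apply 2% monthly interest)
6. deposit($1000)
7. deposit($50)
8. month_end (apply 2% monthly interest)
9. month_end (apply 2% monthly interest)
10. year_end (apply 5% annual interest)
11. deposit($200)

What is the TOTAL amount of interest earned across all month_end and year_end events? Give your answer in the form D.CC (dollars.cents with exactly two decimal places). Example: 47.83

After 1 (withdraw($200)): balance=$1800.00 total_interest=$0.00
After 2 (deposit($1000)): balance=$2800.00 total_interest=$0.00
After 3 (deposit($50)): balance=$2850.00 total_interest=$0.00
After 4 (year_end (apply 5% annual interest)): balance=$2992.50 total_interest=$142.50
After 5 (month_end (apply 2% monthly interest)): balance=$3052.35 total_interest=$202.35
After 6 (deposit($1000)): balance=$4052.35 total_interest=$202.35
After 7 (deposit($50)): balance=$4102.35 total_interest=$202.35
After 8 (month_end (apply 2% monthly interest)): balance=$4184.39 total_interest=$284.39
After 9 (month_end (apply 2% monthly interest)): balance=$4268.07 total_interest=$368.07
After 10 (year_end (apply 5% annual interest)): balance=$4481.47 total_interest=$581.47
After 11 (deposit($200)): balance=$4681.47 total_interest=$581.47

Answer: 581.47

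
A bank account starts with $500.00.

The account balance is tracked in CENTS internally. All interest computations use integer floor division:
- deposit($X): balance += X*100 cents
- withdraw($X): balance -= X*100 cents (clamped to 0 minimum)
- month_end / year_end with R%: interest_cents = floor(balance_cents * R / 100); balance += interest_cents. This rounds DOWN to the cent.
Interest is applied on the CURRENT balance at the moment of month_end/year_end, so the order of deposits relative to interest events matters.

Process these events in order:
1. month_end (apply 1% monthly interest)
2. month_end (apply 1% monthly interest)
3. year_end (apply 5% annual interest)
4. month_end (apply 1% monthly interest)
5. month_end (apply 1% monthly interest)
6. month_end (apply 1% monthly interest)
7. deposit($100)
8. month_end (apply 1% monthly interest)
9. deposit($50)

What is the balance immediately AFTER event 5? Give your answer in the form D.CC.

After 1 (month_end (apply 1% monthly interest)): balance=$505.00 total_interest=$5.00
After 2 (month_end (apply 1% monthly interest)): balance=$510.05 total_interest=$10.05
After 3 (year_end (apply 5% annual interest)): balance=$535.55 total_interest=$35.55
After 4 (month_end (apply 1% monthly interest)): balance=$540.90 total_interest=$40.90
After 5 (month_end (apply 1% monthly interest)): balance=$546.30 total_interest=$46.30

Answer: 546.30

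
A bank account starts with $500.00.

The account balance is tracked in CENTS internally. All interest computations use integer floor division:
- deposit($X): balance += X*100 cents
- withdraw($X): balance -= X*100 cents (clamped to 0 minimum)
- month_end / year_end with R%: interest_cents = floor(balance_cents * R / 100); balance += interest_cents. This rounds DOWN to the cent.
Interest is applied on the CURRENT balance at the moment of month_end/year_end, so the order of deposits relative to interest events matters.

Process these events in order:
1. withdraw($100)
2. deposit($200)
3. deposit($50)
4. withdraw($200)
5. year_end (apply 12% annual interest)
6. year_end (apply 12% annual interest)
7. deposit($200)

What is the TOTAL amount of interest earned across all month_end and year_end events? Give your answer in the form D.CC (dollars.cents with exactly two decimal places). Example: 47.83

After 1 (withdraw($100)): balance=$400.00 total_interest=$0.00
After 2 (deposit($200)): balance=$600.00 total_interest=$0.00
After 3 (deposit($50)): balance=$650.00 total_interest=$0.00
After 4 (withdraw($200)): balance=$450.00 total_interest=$0.00
After 5 (year_end (apply 12% annual interest)): balance=$504.00 total_interest=$54.00
After 6 (year_end (apply 12% annual interest)): balance=$564.48 total_interest=$114.48
After 7 (deposit($200)): balance=$764.48 total_interest=$114.48

Answer: 114.48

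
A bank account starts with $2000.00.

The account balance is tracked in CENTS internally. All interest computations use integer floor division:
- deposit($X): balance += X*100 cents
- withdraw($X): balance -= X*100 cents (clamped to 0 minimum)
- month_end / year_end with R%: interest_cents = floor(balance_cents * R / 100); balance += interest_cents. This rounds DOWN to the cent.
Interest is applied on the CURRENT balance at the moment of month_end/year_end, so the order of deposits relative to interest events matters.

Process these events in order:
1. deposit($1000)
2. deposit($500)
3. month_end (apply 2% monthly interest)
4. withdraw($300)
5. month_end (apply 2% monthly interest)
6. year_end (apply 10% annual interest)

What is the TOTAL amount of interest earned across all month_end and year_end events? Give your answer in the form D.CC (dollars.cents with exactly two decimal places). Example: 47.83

After 1 (deposit($1000)): balance=$3000.00 total_interest=$0.00
After 2 (deposit($500)): balance=$3500.00 total_interest=$0.00
After 3 (month_end (apply 2% monthly interest)): balance=$3570.00 total_interest=$70.00
After 4 (withdraw($300)): balance=$3270.00 total_interest=$70.00
After 5 (month_end (apply 2% monthly interest)): balance=$3335.40 total_interest=$135.40
After 6 (year_end (apply 10% annual interest)): balance=$3668.94 total_interest=$468.94

Answer: 468.94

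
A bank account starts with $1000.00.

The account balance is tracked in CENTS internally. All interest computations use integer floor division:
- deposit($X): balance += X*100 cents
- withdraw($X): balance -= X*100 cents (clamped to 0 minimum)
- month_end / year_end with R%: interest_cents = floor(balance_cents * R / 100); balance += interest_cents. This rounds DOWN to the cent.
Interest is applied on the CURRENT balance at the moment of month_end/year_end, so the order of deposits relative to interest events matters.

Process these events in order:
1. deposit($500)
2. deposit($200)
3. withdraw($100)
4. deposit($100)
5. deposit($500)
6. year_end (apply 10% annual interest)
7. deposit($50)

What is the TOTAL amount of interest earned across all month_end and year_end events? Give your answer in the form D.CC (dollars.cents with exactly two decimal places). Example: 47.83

After 1 (deposit($500)): balance=$1500.00 total_interest=$0.00
After 2 (deposit($200)): balance=$1700.00 total_interest=$0.00
After 3 (withdraw($100)): balance=$1600.00 total_interest=$0.00
After 4 (deposit($100)): balance=$1700.00 total_interest=$0.00
After 5 (deposit($500)): balance=$2200.00 total_interest=$0.00
After 6 (year_end (apply 10% annual interest)): balance=$2420.00 total_interest=$220.00
After 7 (deposit($50)): balance=$2470.00 total_interest=$220.00

Answer: 220.00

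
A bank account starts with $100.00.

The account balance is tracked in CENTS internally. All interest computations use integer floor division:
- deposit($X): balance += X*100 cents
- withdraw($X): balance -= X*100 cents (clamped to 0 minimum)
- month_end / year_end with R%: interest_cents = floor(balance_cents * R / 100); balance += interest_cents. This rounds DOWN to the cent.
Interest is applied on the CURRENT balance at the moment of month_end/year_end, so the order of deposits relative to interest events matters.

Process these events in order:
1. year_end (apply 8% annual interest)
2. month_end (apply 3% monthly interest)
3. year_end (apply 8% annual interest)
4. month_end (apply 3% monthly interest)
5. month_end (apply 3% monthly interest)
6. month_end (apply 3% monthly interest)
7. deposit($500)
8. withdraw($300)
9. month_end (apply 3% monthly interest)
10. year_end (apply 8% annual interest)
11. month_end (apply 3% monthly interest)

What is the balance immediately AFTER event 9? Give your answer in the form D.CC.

Answer: 341.19

Derivation:
After 1 (year_end (apply 8% annual interest)): balance=$108.00 total_interest=$8.00
After 2 (month_end (apply 3% monthly interest)): balance=$111.24 total_interest=$11.24
After 3 (year_end (apply 8% annual interest)): balance=$120.13 total_interest=$20.13
After 4 (month_end (apply 3% monthly interest)): balance=$123.73 total_interest=$23.73
After 5 (month_end (apply 3% monthly interest)): balance=$127.44 total_interest=$27.44
After 6 (month_end (apply 3% monthly interest)): balance=$131.26 total_interest=$31.26
After 7 (deposit($500)): balance=$631.26 total_interest=$31.26
After 8 (withdraw($300)): balance=$331.26 total_interest=$31.26
After 9 (month_end (apply 3% monthly interest)): balance=$341.19 total_interest=$41.19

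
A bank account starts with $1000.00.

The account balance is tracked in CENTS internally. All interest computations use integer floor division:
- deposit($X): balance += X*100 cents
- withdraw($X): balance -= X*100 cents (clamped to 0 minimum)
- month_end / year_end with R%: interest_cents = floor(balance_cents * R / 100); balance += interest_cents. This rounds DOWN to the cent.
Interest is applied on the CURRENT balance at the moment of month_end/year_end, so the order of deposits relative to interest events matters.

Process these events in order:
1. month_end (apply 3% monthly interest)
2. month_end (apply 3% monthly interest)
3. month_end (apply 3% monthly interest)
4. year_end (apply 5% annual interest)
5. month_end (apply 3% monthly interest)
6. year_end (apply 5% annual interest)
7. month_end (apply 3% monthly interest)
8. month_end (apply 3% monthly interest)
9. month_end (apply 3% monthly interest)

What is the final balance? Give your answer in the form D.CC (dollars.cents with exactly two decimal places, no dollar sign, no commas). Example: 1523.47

After 1 (month_end (apply 3% monthly interest)): balance=$1030.00 total_interest=$30.00
After 2 (month_end (apply 3% monthly interest)): balance=$1060.90 total_interest=$60.90
After 3 (month_end (apply 3% monthly interest)): balance=$1092.72 total_interest=$92.72
After 4 (year_end (apply 5% annual interest)): balance=$1147.35 total_interest=$147.35
After 5 (month_end (apply 3% monthly interest)): balance=$1181.77 total_interest=$181.77
After 6 (year_end (apply 5% annual interest)): balance=$1240.85 total_interest=$240.85
After 7 (month_end (apply 3% monthly interest)): balance=$1278.07 total_interest=$278.07
After 8 (month_end (apply 3% monthly interest)): balance=$1316.41 total_interest=$316.41
After 9 (month_end (apply 3% monthly interest)): balance=$1355.90 total_interest=$355.90

Answer: 1355.90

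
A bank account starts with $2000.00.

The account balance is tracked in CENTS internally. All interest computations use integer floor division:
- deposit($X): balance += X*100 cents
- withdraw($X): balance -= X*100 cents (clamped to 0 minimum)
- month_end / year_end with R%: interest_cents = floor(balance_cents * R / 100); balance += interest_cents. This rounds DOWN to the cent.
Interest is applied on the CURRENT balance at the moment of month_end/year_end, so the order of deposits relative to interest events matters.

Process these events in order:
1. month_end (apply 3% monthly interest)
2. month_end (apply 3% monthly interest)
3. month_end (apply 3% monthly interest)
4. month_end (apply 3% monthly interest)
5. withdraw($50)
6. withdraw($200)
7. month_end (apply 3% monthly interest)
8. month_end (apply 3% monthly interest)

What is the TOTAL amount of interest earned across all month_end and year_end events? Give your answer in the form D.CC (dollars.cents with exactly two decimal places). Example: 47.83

After 1 (month_end (apply 3% monthly interest)): balance=$2060.00 total_interest=$60.00
After 2 (month_end (apply 3% monthly interest)): balance=$2121.80 total_interest=$121.80
After 3 (month_end (apply 3% monthly interest)): balance=$2185.45 total_interest=$185.45
After 4 (month_end (apply 3% monthly interest)): balance=$2251.01 total_interest=$251.01
After 5 (withdraw($50)): balance=$2201.01 total_interest=$251.01
After 6 (withdraw($200)): balance=$2001.01 total_interest=$251.01
After 7 (month_end (apply 3% monthly interest)): balance=$2061.04 total_interest=$311.04
After 8 (month_end (apply 3% monthly interest)): balance=$2122.87 total_interest=$372.87

Answer: 372.87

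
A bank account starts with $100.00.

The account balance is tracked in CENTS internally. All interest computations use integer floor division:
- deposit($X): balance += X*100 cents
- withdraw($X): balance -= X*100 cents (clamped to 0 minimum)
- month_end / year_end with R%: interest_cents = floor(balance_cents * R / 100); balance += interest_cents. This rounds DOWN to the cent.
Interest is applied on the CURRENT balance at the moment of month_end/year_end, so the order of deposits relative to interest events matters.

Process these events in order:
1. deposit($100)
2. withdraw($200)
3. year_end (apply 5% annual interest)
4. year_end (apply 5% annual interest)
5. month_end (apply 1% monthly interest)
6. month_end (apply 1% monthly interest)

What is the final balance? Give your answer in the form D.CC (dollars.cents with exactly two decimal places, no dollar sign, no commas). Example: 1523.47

Answer: 0.00

Derivation:
After 1 (deposit($100)): balance=$200.00 total_interest=$0.00
After 2 (withdraw($200)): balance=$0.00 total_interest=$0.00
After 3 (year_end (apply 5% annual interest)): balance=$0.00 total_interest=$0.00
After 4 (year_end (apply 5% annual interest)): balance=$0.00 total_interest=$0.00
After 5 (month_end (apply 1% monthly interest)): balance=$0.00 total_interest=$0.00
After 6 (month_end (apply 1% monthly interest)): balance=$0.00 total_interest=$0.00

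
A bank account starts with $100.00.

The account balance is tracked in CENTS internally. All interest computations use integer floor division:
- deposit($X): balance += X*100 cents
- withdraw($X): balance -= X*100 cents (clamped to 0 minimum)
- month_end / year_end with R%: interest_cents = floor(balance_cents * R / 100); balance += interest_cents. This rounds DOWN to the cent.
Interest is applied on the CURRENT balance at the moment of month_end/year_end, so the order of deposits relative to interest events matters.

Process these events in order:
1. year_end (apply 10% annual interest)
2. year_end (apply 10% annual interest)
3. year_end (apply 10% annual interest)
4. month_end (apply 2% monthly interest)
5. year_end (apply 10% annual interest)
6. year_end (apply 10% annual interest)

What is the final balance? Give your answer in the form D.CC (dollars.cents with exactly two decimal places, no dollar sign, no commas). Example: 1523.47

Answer: 164.26

Derivation:
After 1 (year_end (apply 10% annual interest)): balance=$110.00 total_interest=$10.00
After 2 (year_end (apply 10% annual interest)): balance=$121.00 total_interest=$21.00
After 3 (year_end (apply 10% annual interest)): balance=$133.10 total_interest=$33.10
After 4 (month_end (apply 2% monthly interest)): balance=$135.76 total_interest=$35.76
After 5 (year_end (apply 10% annual interest)): balance=$149.33 total_interest=$49.33
After 6 (year_end (apply 10% annual interest)): balance=$164.26 total_interest=$64.26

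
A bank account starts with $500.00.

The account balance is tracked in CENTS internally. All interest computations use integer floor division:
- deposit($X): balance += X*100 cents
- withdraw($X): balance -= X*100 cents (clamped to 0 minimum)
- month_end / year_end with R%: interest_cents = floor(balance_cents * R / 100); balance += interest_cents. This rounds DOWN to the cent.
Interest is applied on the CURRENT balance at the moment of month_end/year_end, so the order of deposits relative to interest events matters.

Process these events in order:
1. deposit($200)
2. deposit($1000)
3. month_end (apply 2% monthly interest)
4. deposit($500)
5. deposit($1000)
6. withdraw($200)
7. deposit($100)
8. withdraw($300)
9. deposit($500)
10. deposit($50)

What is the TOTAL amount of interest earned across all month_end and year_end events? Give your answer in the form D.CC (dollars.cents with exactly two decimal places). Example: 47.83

Answer: 34.00

Derivation:
After 1 (deposit($200)): balance=$700.00 total_interest=$0.00
After 2 (deposit($1000)): balance=$1700.00 total_interest=$0.00
After 3 (month_end (apply 2% monthly interest)): balance=$1734.00 total_interest=$34.00
After 4 (deposit($500)): balance=$2234.00 total_interest=$34.00
After 5 (deposit($1000)): balance=$3234.00 total_interest=$34.00
After 6 (withdraw($200)): balance=$3034.00 total_interest=$34.00
After 7 (deposit($100)): balance=$3134.00 total_interest=$34.00
After 8 (withdraw($300)): balance=$2834.00 total_interest=$34.00
After 9 (deposit($500)): balance=$3334.00 total_interest=$34.00
After 10 (deposit($50)): balance=$3384.00 total_interest=$34.00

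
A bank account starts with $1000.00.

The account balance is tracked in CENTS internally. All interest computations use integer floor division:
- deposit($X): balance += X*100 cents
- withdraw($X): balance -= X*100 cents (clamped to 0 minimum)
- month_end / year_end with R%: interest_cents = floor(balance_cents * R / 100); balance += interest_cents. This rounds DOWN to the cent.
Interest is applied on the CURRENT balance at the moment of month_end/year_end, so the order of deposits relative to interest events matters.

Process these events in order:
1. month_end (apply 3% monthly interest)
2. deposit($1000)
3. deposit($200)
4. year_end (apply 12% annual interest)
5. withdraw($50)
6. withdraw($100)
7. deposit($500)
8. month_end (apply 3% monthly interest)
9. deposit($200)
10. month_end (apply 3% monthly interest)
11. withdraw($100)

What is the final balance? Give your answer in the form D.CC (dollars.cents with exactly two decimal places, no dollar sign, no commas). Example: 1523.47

After 1 (month_end (apply 3% monthly interest)): balance=$1030.00 total_interest=$30.00
After 2 (deposit($1000)): balance=$2030.00 total_interest=$30.00
After 3 (deposit($200)): balance=$2230.00 total_interest=$30.00
After 4 (year_end (apply 12% annual interest)): balance=$2497.60 total_interest=$297.60
After 5 (withdraw($50)): balance=$2447.60 total_interest=$297.60
After 6 (withdraw($100)): balance=$2347.60 total_interest=$297.60
After 7 (deposit($500)): balance=$2847.60 total_interest=$297.60
After 8 (month_end (apply 3% monthly interest)): balance=$2933.02 total_interest=$383.02
After 9 (deposit($200)): balance=$3133.02 total_interest=$383.02
After 10 (month_end (apply 3% monthly interest)): balance=$3227.01 total_interest=$477.01
After 11 (withdraw($100)): balance=$3127.01 total_interest=$477.01

Answer: 3127.01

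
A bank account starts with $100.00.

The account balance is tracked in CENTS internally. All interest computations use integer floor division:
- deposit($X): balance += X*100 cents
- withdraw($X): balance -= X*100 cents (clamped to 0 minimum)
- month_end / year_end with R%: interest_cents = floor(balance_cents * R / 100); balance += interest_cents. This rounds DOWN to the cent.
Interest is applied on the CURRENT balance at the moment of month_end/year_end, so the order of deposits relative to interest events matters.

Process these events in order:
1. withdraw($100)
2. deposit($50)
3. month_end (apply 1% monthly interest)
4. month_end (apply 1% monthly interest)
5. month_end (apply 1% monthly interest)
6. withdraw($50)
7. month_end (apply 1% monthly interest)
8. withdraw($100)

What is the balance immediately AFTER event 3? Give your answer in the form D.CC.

Answer: 50.50

Derivation:
After 1 (withdraw($100)): balance=$0.00 total_interest=$0.00
After 2 (deposit($50)): balance=$50.00 total_interest=$0.00
After 3 (month_end (apply 1% monthly interest)): balance=$50.50 total_interest=$0.50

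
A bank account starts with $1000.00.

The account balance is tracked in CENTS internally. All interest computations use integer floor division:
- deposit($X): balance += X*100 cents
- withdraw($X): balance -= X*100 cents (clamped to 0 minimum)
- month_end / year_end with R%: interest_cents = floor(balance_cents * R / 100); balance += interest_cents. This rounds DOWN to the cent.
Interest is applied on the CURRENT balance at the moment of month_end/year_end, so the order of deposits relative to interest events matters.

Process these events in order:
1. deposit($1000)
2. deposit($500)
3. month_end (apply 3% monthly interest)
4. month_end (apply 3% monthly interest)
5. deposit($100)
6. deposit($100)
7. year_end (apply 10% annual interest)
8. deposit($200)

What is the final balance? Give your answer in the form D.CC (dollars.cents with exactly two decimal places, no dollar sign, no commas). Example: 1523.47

Answer: 3337.47

Derivation:
After 1 (deposit($1000)): balance=$2000.00 total_interest=$0.00
After 2 (deposit($500)): balance=$2500.00 total_interest=$0.00
After 3 (month_end (apply 3% monthly interest)): balance=$2575.00 total_interest=$75.00
After 4 (month_end (apply 3% monthly interest)): balance=$2652.25 total_interest=$152.25
After 5 (deposit($100)): balance=$2752.25 total_interest=$152.25
After 6 (deposit($100)): balance=$2852.25 total_interest=$152.25
After 7 (year_end (apply 10% annual interest)): balance=$3137.47 total_interest=$437.47
After 8 (deposit($200)): balance=$3337.47 total_interest=$437.47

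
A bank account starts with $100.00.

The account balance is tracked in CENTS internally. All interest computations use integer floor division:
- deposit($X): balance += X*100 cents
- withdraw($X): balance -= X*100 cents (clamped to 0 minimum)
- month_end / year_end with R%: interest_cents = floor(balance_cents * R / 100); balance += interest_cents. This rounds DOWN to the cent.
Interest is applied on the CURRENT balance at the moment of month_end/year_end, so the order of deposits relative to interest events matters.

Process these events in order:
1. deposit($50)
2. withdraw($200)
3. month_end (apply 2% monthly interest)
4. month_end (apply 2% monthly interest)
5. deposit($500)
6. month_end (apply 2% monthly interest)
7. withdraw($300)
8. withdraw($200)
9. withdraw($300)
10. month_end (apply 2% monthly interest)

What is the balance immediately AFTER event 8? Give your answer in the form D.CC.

After 1 (deposit($50)): balance=$150.00 total_interest=$0.00
After 2 (withdraw($200)): balance=$0.00 total_interest=$0.00
After 3 (month_end (apply 2% monthly interest)): balance=$0.00 total_interest=$0.00
After 4 (month_end (apply 2% monthly interest)): balance=$0.00 total_interest=$0.00
After 5 (deposit($500)): balance=$500.00 total_interest=$0.00
After 6 (month_end (apply 2% monthly interest)): balance=$510.00 total_interest=$10.00
After 7 (withdraw($300)): balance=$210.00 total_interest=$10.00
After 8 (withdraw($200)): balance=$10.00 total_interest=$10.00

Answer: 10.00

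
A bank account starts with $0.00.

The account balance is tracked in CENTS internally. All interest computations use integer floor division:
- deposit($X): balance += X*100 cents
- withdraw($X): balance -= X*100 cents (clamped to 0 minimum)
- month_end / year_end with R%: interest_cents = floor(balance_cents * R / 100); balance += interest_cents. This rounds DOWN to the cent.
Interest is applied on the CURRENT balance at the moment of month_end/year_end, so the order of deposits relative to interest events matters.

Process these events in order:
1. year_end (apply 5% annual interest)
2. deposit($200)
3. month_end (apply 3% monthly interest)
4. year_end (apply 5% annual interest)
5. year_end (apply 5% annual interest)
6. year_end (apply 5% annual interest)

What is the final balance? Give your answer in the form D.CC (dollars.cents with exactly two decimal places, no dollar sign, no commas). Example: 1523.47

After 1 (year_end (apply 5% annual interest)): balance=$0.00 total_interest=$0.00
After 2 (deposit($200)): balance=$200.00 total_interest=$0.00
After 3 (month_end (apply 3% monthly interest)): balance=$206.00 total_interest=$6.00
After 4 (year_end (apply 5% annual interest)): balance=$216.30 total_interest=$16.30
After 5 (year_end (apply 5% annual interest)): balance=$227.11 total_interest=$27.11
After 6 (year_end (apply 5% annual interest)): balance=$238.46 total_interest=$38.46

Answer: 238.46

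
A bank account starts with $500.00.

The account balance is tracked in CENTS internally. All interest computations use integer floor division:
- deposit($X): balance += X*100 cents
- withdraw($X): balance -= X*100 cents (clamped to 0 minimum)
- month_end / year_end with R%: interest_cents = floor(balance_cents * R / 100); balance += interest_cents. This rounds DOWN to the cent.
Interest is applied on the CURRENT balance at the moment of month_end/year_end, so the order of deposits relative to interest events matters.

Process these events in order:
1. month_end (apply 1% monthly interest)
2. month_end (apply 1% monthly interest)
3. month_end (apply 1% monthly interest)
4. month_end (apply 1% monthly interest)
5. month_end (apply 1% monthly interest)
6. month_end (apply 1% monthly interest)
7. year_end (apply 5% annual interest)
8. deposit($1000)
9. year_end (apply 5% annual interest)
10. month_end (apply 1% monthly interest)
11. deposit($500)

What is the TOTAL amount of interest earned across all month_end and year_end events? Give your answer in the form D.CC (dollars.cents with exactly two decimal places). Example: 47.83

After 1 (month_end (apply 1% monthly interest)): balance=$505.00 total_interest=$5.00
After 2 (month_end (apply 1% monthly interest)): balance=$510.05 total_interest=$10.05
After 3 (month_end (apply 1% monthly interest)): balance=$515.15 total_interest=$15.15
After 4 (month_end (apply 1% monthly interest)): balance=$520.30 total_interest=$20.30
After 5 (month_end (apply 1% monthly interest)): balance=$525.50 total_interest=$25.50
After 6 (month_end (apply 1% monthly interest)): balance=$530.75 total_interest=$30.75
After 7 (year_end (apply 5% annual interest)): balance=$557.28 total_interest=$57.28
After 8 (deposit($1000)): balance=$1557.28 total_interest=$57.28
After 9 (year_end (apply 5% annual interest)): balance=$1635.14 total_interest=$135.14
After 10 (month_end (apply 1% monthly interest)): balance=$1651.49 total_interest=$151.49
After 11 (deposit($500)): balance=$2151.49 total_interest=$151.49

Answer: 151.49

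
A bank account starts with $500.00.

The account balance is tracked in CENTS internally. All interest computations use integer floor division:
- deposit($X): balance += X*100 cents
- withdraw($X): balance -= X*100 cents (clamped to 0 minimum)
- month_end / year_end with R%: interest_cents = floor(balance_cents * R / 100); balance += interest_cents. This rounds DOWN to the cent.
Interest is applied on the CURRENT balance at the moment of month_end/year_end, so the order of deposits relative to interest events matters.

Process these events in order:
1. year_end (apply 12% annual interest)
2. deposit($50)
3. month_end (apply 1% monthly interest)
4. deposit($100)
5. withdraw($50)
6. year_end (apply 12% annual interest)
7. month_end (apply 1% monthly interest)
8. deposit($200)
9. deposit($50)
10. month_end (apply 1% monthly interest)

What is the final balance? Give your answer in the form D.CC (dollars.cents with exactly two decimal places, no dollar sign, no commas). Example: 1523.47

Answer: 1013.52

Derivation:
After 1 (year_end (apply 12% annual interest)): balance=$560.00 total_interest=$60.00
After 2 (deposit($50)): balance=$610.00 total_interest=$60.00
After 3 (month_end (apply 1% monthly interest)): balance=$616.10 total_interest=$66.10
After 4 (deposit($100)): balance=$716.10 total_interest=$66.10
After 5 (withdraw($50)): balance=$666.10 total_interest=$66.10
After 6 (year_end (apply 12% annual interest)): balance=$746.03 total_interest=$146.03
After 7 (month_end (apply 1% monthly interest)): balance=$753.49 total_interest=$153.49
After 8 (deposit($200)): balance=$953.49 total_interest=$153.49
After 9 (deposit($50)): balance=$1003.49 total_interest=$153.49
After 10 (month_end (apply 1% monthly interest)): balance=$1013.52 total_interest=$163.52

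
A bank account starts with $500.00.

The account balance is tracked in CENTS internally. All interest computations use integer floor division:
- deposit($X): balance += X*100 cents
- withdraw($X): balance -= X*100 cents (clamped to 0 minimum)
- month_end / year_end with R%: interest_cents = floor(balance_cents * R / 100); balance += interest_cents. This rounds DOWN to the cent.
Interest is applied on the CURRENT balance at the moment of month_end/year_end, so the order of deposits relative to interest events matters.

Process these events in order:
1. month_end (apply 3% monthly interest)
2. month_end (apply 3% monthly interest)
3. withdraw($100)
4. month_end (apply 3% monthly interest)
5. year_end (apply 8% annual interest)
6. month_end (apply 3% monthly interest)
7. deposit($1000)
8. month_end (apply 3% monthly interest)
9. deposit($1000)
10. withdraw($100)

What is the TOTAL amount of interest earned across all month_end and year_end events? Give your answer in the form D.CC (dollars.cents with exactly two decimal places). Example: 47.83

After 1 (month_end (apply 3% monthly interest)): balance=$515.00 total_interest=$15.00
After 2 (month_end (apply 3% monthly interest)): balance=$530.45 total_interest=$30.45
After 3 (withdraw($100)): balance=$430.45 total_interest=$30.45
After 4 (month_end (apply 3% monthly interest)): balance=$443.36 total_interest=$43.36
After 5 (year_end (apply 8% annual interest)): balance=$478.82 total_interest=$78.82
After 6 (month_end (apply 3% monthly interest)): balance=$493.18 total_interest=$93.18
After 7 (deposit($1000)): balance=$1493.18 total_interest=$93.18
After 8 (month_end (apply 3% monthly interest)): balance=$1537.97 total_interest=$137.97
After 9 (deposit($1000)): balance=$2537.97 total_interest=$137.97
After 10 (withdraw($100)): balance=$2437.97 total_interest=$137.97

Answer: 137.97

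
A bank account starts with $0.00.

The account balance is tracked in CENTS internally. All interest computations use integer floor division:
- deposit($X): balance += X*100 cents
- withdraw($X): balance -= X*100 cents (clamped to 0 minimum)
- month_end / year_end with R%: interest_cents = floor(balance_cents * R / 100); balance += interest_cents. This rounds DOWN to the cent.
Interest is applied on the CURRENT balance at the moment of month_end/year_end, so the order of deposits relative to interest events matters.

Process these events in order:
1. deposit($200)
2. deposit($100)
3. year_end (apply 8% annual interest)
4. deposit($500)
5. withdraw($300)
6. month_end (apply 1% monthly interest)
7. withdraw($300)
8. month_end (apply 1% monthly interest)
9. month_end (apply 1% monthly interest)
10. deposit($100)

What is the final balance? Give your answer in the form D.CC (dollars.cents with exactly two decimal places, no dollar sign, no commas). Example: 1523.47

After 1 (deposit($200)): balance=$200.00 total_interest=$0.00
After 2 (deposit($100)): balance=$300.00 total_interest=$0.00
After 3 (year_end (apply 8% annual interest)): balance=$324.00 total_interest=$24.00
After 4 (deposit($500)): balance=$824.00 total_interest=$24.00
After 5 (withdraw($300)): balance=$524.00 total_interest=$24.00
After 6 (month_end (apply 1% monthly interest)): balance=$529.24 total_interest=$29.24
After 7 (withdraw($300)): balance=$229.24 total_interest=$29.24
After 8 (month_end (apply 1% monthly interest)): balance=$231.53 total_interest=$31.53
After 9 (month_end (apply 1% monthly interest)): balance=$233.84 total_interest=$33.84
After 10 (deposit($100)): balance=$333.84 total_interest=$33.84

Answer: 333.84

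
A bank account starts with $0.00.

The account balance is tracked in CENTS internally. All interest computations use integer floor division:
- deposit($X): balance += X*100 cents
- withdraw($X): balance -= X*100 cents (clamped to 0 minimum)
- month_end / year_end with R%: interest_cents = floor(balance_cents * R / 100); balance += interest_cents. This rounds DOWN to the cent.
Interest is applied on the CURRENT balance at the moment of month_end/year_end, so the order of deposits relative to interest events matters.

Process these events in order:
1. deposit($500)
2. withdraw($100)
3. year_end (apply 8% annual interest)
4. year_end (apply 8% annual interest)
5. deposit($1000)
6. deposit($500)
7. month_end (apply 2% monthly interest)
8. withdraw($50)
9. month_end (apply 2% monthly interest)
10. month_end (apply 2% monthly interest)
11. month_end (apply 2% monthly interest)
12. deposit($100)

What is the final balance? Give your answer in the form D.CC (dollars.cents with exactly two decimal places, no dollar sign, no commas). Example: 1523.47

After 1 (deposit($500)): balance=$500.00 total_interest=$0.00
After 2 (withdraw($100)): balance=$400.00 total_interest=$0.00
After 3 (year_end (apply 8% annual interest)): balance=$432.00 total_interest=$32.00
After 4 (year_end (apply 8% annual interest)): balance=$466.56 total_interest=$66.56
After 5 (deposit($1000)): balance=$1466.56 total_interest=$66.56
After 6 (deposit($500)): balance=$1966.56 total_interest=$66.56
After 7 (month_end (apply 2% monthly interest)): balance=$2005.89 total_interest=$105.89
After 8 (withdraw($50)): balance=$1955.89 total_interest=$105.89
After 9 (month_end (apply 2% monthly interest)): balance=$1995.00 total_interest=$145.00
After 10 (month_end (apply 2% monthly interest)): balance=$2034.90 total_interest=$184.90
After 11 (month_end (apply 2% monthly interest)): balance=$2075.59 total_interest=$225.59
After 12 (deposit($100)): balance=$2175.59 total_interest=$225.59

Answer: 2175.59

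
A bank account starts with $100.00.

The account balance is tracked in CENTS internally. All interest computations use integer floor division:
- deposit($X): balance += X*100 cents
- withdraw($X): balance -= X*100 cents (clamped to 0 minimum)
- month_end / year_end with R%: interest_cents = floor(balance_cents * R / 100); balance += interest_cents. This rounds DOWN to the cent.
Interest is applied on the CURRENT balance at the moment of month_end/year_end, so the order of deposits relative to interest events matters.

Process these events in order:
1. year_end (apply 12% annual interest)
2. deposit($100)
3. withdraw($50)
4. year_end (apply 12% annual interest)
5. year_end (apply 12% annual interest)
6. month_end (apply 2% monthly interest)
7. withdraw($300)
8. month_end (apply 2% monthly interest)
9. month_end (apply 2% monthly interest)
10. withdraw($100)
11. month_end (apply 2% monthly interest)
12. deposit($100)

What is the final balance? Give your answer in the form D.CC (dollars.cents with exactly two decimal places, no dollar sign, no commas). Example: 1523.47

Answer: 100.00

Derivation:
After 1 (year_end (apply 12% annual interest)): balance=$112.00 total_interest=$12.00
After 2 (deposit($100)): balance=$212.00 total_interest=$12.00
After 3 (withdraw($50)): balance=$162.00 total_interest=$12.00
After 4 (year_end (apply 12% annual interest)): balance=$181.44 total_interest=$31.44
After 5 (year_end (apply 12% annual interest)): balance=$203.21 total_interest=$53.21
After 6 (month_end (apply 2% monthly interest)): balance=$207.27 total_interest=$57.27
After 7 (withdraw($300)): balance=$0.00 total_interest=$57.27
After 8 (month_end (apply 2% monthly interest)): balance=$0.00 total_interest=$57.27
After 9 (month_end (apply 2% monthly interest)): balance=$0.00 total_interest=$57.27
After 10 (withdraw($100)): balance=$0.00 total_interest=$57.27
After 11 (month_end (apply 2% monthly interest)): balance=$0.00 total_interest=$57.27
After 12 (deposit($100)): balance=$100.00 total_interest=$57.27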